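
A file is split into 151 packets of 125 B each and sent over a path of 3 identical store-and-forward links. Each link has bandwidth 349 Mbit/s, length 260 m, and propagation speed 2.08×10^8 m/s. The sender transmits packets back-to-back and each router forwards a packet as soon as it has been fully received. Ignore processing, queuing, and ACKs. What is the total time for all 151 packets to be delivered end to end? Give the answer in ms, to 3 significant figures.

Per-hop transmission t_tx = L/R = 1000/349000000 = 0.00286533 ms.
Per-hop propagation t_prop = 260/208000000 = 0.00125 ms.
Pipeline fill: first packet needs 3·t_tx to clear all hops; remaining 150 packets each add one t_tx.
Total = (3+151-1)·t_tx + 3·t_prop = 153·0.00286533 + 3·0.00125 = 0.442 ms.

0.442 ms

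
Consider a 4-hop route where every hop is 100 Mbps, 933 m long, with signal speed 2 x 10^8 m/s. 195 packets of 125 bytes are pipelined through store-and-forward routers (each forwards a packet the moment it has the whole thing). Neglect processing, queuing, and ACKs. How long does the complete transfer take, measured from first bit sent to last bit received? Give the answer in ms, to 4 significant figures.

Per-hop transmission t_tx = L/R = 1000/100000000 = 0.01 ms.
Per-hop propagation t_prop = 933/200000000 = 0.004665 ms.
Pipeline fill: first packet needs 4·t_tx to clear all hops; remaining 194 packets each add one t_tx.
Total = (4+195-1)·t_tx + 4·t_prop = 198·0.01 + 4·0.004665 = 1.999 ms.

1.999 ms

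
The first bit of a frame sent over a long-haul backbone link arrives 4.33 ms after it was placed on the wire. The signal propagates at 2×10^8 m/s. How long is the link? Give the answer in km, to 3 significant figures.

d = s × t_prop = 200000000 × 0.00433 = 866 km.

866 km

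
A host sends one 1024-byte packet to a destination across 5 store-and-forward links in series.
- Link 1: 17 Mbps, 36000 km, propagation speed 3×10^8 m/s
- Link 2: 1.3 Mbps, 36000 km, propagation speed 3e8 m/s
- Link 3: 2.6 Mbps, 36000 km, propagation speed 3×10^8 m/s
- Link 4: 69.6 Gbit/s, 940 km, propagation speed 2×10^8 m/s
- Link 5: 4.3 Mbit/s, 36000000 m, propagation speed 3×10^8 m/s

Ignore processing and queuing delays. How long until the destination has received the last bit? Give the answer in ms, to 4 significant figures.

496.5 ms

L = 1024 × 8 = 8192 bits.
Transmission delays (L/R per hop): 0.481882, 6.30154, 3.15077, 0.000117701, 1.90512 ms; sum = 11.8394 ms.
Propagation delays (d/s per hop): 120, 120, 120, 4.7, 120 ms; sum = 484.7 ms.
End-to-end = 496.5 ms.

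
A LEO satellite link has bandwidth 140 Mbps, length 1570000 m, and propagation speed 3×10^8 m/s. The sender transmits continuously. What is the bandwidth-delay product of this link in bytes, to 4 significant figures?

Propagation delay = 1570000 / 300000000 = 0.00523333 s.
BDP = R × t_prop = 140000000 × 0.00523333 = 732667 bits.
In bytes: 732667/8 = 91580 bytes.

91580 bytes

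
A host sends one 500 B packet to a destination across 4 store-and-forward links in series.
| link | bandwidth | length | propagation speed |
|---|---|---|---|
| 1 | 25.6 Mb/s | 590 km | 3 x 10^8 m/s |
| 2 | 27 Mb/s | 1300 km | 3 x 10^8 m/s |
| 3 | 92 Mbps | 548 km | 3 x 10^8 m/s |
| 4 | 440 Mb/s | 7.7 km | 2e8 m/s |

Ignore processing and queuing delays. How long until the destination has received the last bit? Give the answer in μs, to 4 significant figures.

L = 500 × 8 = 4000 bits.
Transmission delays (L/R per hop): 156.25, 148.148, 43.4783, 9.09091 μs; sum = 356.967 μs.
Propagation delays (d/s per hop): 1966.67, 4333.33, 1826.67, 38.5 μs; sum = 8165.17 μs.
End-to-end = 8522 μs.

8522 μs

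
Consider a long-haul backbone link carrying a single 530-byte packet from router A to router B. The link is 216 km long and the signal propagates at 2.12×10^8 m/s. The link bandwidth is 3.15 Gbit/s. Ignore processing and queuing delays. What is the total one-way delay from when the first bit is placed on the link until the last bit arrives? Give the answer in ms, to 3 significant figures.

1.02 ms

L = 530 × 8 = 4240 bits.
Transmission delay = L/R = 4240 / 3150000000 = 0.00134603 ms.
Propagation delay = d/s = 216000 m / 212000000 m/s = 1.01887 ms.
Total = 1.02 ms.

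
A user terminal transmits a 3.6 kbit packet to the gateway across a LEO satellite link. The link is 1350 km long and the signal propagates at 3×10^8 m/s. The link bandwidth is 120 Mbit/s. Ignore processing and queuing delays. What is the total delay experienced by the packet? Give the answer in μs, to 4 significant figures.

L = 3600 bits.
Transmission delay = L/R = 3600 / 120000000 = 30 μs.
Propagation delay = d/s = 1350000 m / 300000000 m/s = 4500 μs.
Total = 4530 μs.

4530 μs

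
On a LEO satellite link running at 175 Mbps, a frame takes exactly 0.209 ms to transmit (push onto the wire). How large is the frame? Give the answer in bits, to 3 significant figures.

36600 bits

L = R × t_tx = 175000000 b/s × 0.000209 s = 36575 bits.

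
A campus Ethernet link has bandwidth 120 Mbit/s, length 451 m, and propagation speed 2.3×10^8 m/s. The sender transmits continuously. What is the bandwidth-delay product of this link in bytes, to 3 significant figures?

Propagation delay = 451 / 2.3e+08 = 1.96087e-06 s.
BDP = R × t_prop = 120000000 × 1.96087e-06 = 235.304 bits.
In bytes: 235.304/8 = 29.4 bytes.

29.4 bytes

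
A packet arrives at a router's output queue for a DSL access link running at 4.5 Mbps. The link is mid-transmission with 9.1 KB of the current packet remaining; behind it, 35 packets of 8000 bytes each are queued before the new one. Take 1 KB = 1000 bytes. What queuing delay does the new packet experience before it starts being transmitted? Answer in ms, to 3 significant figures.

514 ms

Each queued packet: L/R = 64000/4500000 = 14.2222 ms.
35 queued → 497.778 ms.
Plus remaining 72800 bits of current packet: 16.1778 ms.
Queuing delay = 514 ms.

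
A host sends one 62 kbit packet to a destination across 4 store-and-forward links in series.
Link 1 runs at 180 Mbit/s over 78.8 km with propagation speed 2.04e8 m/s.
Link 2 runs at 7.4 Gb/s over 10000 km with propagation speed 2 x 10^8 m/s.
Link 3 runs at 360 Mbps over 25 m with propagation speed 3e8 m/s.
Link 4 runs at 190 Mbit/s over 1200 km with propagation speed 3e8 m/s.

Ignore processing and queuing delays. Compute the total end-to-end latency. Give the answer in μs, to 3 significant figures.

55200 μs

L = 62000 bits.
Transmission delays (L/R per hop): 344.444, 8.37838, 172.222, 326.316 μs; sum = 851.361 μs.
Propagation delays (d/s per hop): 386.275, 50000, 0.0833333, 4000 μs; sum = 54386.4 μs.
End-to-end = 55200 μs.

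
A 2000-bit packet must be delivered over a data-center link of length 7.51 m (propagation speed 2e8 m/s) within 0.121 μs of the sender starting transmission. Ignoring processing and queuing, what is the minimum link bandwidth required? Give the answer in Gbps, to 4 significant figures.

23.97 Gbps

Propagation delay = 7.51 / 200000000 = 0.03755 μs.
Transmission budget = 0.121 − 0.03755 = 0.08345 μs.
R ≥ L / t_tx = 2000 bits / 8.345e-08 s = 23.97 Gbps.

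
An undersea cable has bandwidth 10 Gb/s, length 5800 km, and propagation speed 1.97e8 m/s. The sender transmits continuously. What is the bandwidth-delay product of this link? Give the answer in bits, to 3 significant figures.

Propagation delay = 5800000 / 197000000 = 0.0294416 s.
BDP = R × t_prop = 10000000000 × 0.0294416 = 294416000 bits.

294000000 bits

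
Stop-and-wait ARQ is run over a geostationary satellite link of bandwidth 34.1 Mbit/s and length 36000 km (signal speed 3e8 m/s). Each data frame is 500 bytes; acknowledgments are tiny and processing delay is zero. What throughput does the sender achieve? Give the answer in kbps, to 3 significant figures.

t_tx = L/R = 4000/34100000 = 0.000117302 s.
t_prop = 36000000/300000000 = 0.12 s; RTT = 0.24 s.
Cycle = t_tx + RTT = 0.240117 s.
Throughput = L / cycle = 4000 / 0.240117 = 16.7 kbps.

16.7 kbps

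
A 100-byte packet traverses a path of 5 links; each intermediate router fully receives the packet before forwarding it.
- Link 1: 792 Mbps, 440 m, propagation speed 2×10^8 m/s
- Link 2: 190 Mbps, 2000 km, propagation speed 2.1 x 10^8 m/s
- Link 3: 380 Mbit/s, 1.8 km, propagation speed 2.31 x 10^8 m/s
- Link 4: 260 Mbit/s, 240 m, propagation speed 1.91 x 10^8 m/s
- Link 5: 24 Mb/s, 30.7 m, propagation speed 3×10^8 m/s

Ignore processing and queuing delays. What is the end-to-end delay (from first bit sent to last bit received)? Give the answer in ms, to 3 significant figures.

L = 100 × 8 = 800 bits.
Transmission delays (L/R per hop): 0.0010101, 0.00421053, 0.00210526, 0.00307692, 0.0333333 ms; sum = 0.0437361 ms.
Propagation delays (d/s per hop): 0.0022, 9.52381, 0.00779221, 0.00125654, 0.000102333 ms; sum = 9.53516 ms.
End-to-end = 9.58 ms.

9.58 ms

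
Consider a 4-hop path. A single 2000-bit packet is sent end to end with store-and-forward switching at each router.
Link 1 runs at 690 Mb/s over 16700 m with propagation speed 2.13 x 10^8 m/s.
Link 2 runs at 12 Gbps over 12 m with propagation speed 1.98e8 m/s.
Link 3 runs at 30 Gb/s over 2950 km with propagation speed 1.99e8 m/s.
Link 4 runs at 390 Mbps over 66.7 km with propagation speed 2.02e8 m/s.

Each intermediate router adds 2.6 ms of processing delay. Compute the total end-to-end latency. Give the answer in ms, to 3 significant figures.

23.0 ms

Transmission delays (L/R per hop): 0.00289855, 0.000166667, 6.66667e-05, 0.00512821 ms; sum = 0.00826009 ms.
Propagation delays (d/s per hop): 0.0784038, 6.06061e-05, 14.8241, 0.330198 ms; sum = 15.2328 ms.
Processing at 3 router(s): 3 × 2.6 ms = 7.8 ms.
End-to-end = 23.0 ms.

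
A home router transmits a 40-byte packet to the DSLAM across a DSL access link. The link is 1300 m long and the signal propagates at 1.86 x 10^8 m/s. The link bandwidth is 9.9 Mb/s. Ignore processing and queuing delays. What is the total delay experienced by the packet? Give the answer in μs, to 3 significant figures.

39.3 μs

L = 40 × 8 = 320 bits.
Transmission delay = L/R = 320 / 9900000 = 32.3232 μs.
Propagation delay = d/s = 1300 m / 186000000 m/s = 6.98925 μs.
Total = 39.3 μs.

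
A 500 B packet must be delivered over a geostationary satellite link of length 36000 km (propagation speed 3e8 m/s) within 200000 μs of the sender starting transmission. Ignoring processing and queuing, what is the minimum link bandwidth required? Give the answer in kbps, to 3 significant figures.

50.0 kbps

L = 4000 bits.
Propagation delay = 36000000 / 300000000 = 120000 μs.
Transmission budget = 200000 − 120000 = 80000 μs.
R ≥ L / t_tx = 4000 bits / 0.08 s = 50.0 kbps.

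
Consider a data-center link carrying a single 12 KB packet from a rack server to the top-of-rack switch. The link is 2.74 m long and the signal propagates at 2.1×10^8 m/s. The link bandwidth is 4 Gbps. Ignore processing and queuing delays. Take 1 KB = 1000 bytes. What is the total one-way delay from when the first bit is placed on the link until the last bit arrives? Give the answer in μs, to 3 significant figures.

L = 96000 bits.
Transmission delay = L/R = 96000 / 4000000000 = 24 μs.
Propagation delay = d/s = 2.74 m / 210000000 m/s = 0.0130476 μs.
Total = 24.0 μs.

24.0 μs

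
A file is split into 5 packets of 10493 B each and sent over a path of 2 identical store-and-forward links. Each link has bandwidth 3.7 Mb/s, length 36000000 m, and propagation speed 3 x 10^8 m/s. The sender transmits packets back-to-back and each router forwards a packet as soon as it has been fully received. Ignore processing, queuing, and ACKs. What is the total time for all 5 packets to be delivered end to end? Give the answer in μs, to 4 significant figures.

Per-hop transmission t_tx = L/R = 83944/3700000 = 22687.6 μs.
Per-hop propagation t_prop = 36000000/300000000 = 120000 μs.
Pipeline fill: first packet needs 2·t_tx to clear all hops; remaining 4 packets each add one t_tx.
Total = (2+5-1)·t_tx + 2·t_prop = 6·22687.6 + 2·120000 = 376100 μs.

376100 μs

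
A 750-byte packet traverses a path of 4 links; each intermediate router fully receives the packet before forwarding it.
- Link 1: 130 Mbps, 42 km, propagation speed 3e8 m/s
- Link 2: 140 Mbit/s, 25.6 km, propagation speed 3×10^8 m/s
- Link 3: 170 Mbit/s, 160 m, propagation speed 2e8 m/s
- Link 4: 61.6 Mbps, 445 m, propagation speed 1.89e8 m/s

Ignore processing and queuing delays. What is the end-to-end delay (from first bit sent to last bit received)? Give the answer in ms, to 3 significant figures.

L = 750 × 8 = 6000 bits.
Transmission delays (L/R per hop): 0.0461538, 0.0428571, 0.0352941, 0.0974026 ms; sum = 0.221708 ms.
Propagation delays (d/s per hop): 0.14, 0.0853333, 0.0008, 0.0023545 ms; sum = 0.228488 ms.
End-to-end = 0.450 ms.

0.450 ms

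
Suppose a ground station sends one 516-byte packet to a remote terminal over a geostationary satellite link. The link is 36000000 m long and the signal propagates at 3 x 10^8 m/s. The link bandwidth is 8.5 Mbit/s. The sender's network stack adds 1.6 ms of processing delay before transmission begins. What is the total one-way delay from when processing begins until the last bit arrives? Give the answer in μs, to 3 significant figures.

L = 516 × 8 = 4128 bits.
Transmission delay = L/R = 4128 / 8500000 = 485.647 μs.
Propagation delay = d/s = 36000000 m / 300000000 m/s = 120000 μs.
Plus processing delay 1.6 ms = 1600 μs.
Total = 122000 μs.

122000 μs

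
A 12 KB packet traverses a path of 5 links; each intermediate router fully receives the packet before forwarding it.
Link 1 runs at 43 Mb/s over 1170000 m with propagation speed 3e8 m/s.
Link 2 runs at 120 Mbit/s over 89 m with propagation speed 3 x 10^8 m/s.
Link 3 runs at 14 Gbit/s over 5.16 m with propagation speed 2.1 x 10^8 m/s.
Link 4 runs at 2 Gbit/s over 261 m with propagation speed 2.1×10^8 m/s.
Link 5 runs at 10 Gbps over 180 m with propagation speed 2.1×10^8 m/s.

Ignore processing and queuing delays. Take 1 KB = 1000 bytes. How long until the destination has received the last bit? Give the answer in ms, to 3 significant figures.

L = 96000 bits.
Transmission delays (L/R per hop): 2.23256, 0.8, 0.00685714, 0.048, 0.0096 ms; sum = 3.09702 ms.
Propagation delays (d/s per hop): 3.9, 0.000296667, 2.45714e-05, 0.00124286, 0.000857143 ms; sum = 3.90242 ms.
End-to-end = 7.00 ms.

7.00 ms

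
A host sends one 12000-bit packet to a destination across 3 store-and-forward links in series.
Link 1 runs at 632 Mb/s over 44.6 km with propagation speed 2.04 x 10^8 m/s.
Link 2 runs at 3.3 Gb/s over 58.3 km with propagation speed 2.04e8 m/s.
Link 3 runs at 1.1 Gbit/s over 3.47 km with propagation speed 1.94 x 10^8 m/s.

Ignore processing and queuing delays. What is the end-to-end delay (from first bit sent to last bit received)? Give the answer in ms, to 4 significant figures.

Transmission delays (L/R per hop): 0.0189873, 0.00363636, 0.0109091 ms; sum = 0.0335328 ms.
Propagation delays (d/s per hop): 0.218627, 0.285784, 0.0178866 ms; sum = 0.522298 ms.
End-to-end = 0.5558 ms.

0.5558 ms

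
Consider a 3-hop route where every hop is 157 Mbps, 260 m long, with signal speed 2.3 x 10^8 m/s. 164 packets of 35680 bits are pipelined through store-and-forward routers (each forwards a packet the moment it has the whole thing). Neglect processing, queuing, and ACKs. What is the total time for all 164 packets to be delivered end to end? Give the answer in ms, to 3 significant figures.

37.7 ms

Per-hop transmission t_tx = L/R = 35680/157000000 = 0.227261 ms.
Per-hop propagation t_prop = 260/2.3e+08 = 0.00113043 ms.
Pipeline fill: first packet needs 3·t_tx to clear all hops; remaining 163 packets each add one t_tx.
Total = (3+164-1)·t_tx + 3·t_prop = 166·0.227261 + 3·0.00113043 = 37.7 ms.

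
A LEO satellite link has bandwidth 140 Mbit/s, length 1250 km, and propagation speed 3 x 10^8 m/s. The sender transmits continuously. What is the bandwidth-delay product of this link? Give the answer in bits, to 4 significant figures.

Propagation delay = 1250000 / 300000000 = 0.00416667 s.
BDP = R × t_prop = 140000000 × 0.00416667 = 583333 bits.

583300 bits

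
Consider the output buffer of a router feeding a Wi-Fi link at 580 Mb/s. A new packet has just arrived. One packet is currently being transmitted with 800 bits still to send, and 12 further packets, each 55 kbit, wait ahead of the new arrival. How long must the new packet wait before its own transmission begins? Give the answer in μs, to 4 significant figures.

Each queued packet: L/R = 55000/580000000 = 94.8276 μs.
12 queued → 1137.93 μs.
Plus remaining 800 bits of current packet: 1.37931 μs.
Queuing delay = 1139 μs.

1139 μs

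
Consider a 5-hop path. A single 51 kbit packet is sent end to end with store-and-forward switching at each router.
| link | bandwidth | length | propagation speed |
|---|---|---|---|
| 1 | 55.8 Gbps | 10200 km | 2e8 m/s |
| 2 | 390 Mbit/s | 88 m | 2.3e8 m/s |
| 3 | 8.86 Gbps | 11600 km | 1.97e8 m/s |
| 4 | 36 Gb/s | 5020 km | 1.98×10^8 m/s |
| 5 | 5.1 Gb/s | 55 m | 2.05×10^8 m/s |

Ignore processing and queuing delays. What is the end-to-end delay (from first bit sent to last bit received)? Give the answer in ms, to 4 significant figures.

135.4 ms

L = 51000 bits.
Transmission delays (L/R per hop): 0.000913978, 0.130769, 0.00575621, 0.00141667, 0.01 ms; sum = 0.148856 ms.
Propagation delays (d/s per hop): 51, 0.000382609, 58.8832, 25.3535, 0.000268293 ms; sum = 135.237 ms.
End-to-end = 135.4 ms.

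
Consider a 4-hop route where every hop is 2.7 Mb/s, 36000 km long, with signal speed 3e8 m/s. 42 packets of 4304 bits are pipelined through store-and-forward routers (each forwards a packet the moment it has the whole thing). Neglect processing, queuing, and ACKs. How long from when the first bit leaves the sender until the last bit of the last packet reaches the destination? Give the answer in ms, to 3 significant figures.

552 ms

Per-hop transmission t_tx = L/R = 4304/2700000 = 1.59407 ms.
Per-hop propagation t_prop = 36000000/300000000 = 120 ms.
Pipeline fill: first packet needs 4·t_tx to clear all hops; remaining 41 packets each add one t_tx.
Total = (4+42-1)·t_tx + 4·t_prop = 45·1.59407 + 4·120 = 552 ms.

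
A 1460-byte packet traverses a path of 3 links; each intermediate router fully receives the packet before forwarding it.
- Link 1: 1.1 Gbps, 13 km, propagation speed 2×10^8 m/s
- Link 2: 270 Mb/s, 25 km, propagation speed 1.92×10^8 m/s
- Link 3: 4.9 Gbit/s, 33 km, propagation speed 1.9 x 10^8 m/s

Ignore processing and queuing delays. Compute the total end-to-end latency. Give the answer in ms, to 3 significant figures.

0.425 ms

L = 1460 × 8 = 11680 bits.
Transmission delays (L/R per hop): 0.0106182, 0.0432593, 0.00238367 ms; sum = 0.0562611 ms.
Propagation delays (d/s per hop): 0.065, 0.130208, 0.173684 ms; sum = 0.368893 ms.
End-to-end = 0.425 ms.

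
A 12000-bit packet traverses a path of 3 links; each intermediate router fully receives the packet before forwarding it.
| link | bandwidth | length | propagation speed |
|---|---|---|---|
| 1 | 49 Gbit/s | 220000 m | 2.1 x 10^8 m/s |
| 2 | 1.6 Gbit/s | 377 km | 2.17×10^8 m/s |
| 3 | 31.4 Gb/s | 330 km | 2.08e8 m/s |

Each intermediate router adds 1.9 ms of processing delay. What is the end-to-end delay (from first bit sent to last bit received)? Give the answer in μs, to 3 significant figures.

8180 μs

Transmission delays (L/R per hop): 0.244898, 7.5, 0.382166 μs; sum = 8.12706 μs.
Propagation delays (d/s per hop): 1047.62, 1737.33, 1586.54 μs; sum = 4371.48 μs.
Processing at 2 router(s): 2 × 1.9 ms = 3800 μs.
End-to-end = 8180 μs.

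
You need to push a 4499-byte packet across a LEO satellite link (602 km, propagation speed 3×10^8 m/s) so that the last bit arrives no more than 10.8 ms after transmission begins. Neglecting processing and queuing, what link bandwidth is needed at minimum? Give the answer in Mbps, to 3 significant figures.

L = 35992 bits.
Propagation delay = 602000 / 300000000 = 2.00667 ms.
Transmission budget = 10.8 − 2.00667 = 8.79333 ms.
R ≥ L / t_tx = 35992 bits / 0.00879333 s = 4.09 Mbps.

4.09 Mbps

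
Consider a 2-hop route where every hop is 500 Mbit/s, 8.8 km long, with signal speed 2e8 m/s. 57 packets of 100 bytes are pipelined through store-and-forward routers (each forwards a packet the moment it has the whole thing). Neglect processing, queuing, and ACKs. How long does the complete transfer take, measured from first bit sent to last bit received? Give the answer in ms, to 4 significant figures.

Per-hop transmission t_tx = L/R = 800/500000000 = 0.0016 ms.
Per-hop propagation t_prop = 8800/200000000 = 0.044 ms.
Pipeline fill: first packet needs 2·t_tx to clear all hops; remaining 56 packets each add one t_tx.
Total = (2+57-1)·t_tx + 2·t_prop = 58·0.0016 + 2·0.044 = 0.1808 ms.

0.1808 ms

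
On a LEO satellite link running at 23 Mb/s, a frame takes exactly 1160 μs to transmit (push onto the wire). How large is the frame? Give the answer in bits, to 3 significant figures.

26700 bits

L = R × t_tx = 23000000 b/s × 0.00116 s = 26680 bits.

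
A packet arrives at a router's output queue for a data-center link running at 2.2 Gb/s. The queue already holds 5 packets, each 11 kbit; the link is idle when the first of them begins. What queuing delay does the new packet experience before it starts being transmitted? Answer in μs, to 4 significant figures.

Each queued packet: L/R = 11000/2200000000 = 5 μs.
5 queued → 25 μs.
Queuing delay = 25.00 μs.

25.00 μs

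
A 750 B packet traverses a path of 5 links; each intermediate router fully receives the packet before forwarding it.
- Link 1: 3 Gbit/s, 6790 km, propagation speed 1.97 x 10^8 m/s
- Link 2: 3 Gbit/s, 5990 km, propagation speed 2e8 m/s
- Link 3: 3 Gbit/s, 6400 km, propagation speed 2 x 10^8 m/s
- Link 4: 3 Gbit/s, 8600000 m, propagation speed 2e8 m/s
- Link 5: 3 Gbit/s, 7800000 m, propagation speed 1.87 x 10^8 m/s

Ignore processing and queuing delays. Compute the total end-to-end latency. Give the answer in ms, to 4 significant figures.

L = 750 × 8 = 6000 bits.
Transmission delay per hop = L/R = 6000/3000000000 = 0.002 ms; 5 hops → 0.01 ms.
Propagation delays (d/s per hop): 34.467, 29.95, 32, 43, 41.7112 ms; sum = 181.128 ms.
End-to-end = 181.1 ms.

181.1 ms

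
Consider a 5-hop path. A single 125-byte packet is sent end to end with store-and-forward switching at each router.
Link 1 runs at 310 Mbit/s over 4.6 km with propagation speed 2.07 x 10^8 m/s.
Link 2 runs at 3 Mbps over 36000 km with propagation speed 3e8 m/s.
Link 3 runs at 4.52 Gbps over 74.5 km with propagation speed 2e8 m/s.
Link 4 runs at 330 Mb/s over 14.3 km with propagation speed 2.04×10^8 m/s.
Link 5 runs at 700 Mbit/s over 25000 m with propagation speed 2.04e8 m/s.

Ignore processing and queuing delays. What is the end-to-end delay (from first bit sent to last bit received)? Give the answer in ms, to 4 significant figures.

120.9 ms

L = 125 × 8 = 1000 bits.
Transmission delays (L/R per hop): 0.00322581, 0.333333, 0.000221239, 0.0030303, 0.00142857 ms; sum = 0.341239 ms.
Propagation delays (d/s per hop): 0.0222222, 120, 0.3725, 0.070098, 0.122549 ms; sum = 120.587 ms.
End-to-end = 120.9 ms.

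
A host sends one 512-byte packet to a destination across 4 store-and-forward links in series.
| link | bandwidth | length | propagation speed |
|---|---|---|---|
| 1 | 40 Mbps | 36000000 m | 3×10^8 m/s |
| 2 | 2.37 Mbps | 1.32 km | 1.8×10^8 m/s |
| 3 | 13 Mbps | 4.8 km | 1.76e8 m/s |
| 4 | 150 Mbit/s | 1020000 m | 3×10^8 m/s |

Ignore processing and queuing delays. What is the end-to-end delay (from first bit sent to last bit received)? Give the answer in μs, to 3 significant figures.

L = 512 × 8 = 4096 bits.
Transmission delays (L/R per hop): 102.4, 1728.27, 315.077, 27.3067 μs; sum = 2173.05 μs.
Propagation delays (d/s per hop): 120000, 7.33333, 27.2727, 3400 μs; sum = 123435 μs.
End-to-end = 126000 μs.

126000 μs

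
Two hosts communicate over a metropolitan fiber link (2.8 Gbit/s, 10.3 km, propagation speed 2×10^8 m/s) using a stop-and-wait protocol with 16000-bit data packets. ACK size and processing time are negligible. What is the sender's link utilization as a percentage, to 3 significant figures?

5.26 %

t_tx = L/R = 16000/2800000000 = 5.71429e-06 s.
t_prop = 10300/200000000 = 5.15e-05 s; RTT = 0.000103 s.
Cycle = t_tx + RTT = 0.000108714 s.
Utilization = t_tx / cycle = 5.71429e-06/0.000108714 = 5.26 %.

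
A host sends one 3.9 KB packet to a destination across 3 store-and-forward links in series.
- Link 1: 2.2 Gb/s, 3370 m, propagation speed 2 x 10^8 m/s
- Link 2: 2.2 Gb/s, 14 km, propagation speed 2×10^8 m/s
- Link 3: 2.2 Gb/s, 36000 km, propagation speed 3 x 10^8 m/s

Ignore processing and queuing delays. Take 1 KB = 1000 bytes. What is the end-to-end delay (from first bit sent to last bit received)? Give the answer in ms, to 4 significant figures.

L = 31200 bits.
Transmission delay per hop = L/R = 31200/2200000000 = 0.0141818 ms; 3 hops → 0.0425455 ms.
Propagation delays (d/s per hop): 0.01685, 0.07, 120 ms; sum = 120.087 ms.
End-to-end = 120.1 ms.

120.1 ms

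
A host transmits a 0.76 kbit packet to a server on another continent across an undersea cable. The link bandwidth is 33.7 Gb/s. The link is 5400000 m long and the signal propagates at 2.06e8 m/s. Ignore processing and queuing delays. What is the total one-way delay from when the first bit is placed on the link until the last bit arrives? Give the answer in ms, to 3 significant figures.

26.2 ms

L = 760 bits.
Transmission delay = L/R = 760 / 3.37e+10 = 2.25519e-05 ms.
Propagation delay = d/s = 5400000 m / 206000000 m/s = 26.2136 ms.
Total = 26.2 ms.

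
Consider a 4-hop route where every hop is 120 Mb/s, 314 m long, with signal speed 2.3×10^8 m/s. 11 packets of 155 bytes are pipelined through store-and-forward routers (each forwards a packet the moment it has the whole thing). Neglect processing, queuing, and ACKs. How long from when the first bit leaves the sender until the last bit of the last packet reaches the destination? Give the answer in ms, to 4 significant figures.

Per-hop transmission t_tx = L/R = 1240/120000000 = 0.0103333 ms.
Per-hop propagation t_prop = 314/2.3e+08 = 0.00136522 ms.
Pipeline fill: first packet needs 4·t_tx to clear all hops; remaining 10 packets each add one t_tx.
Total = (4+11-1)·t_tx + 4·t_prop = 14·0.0103333 + 4·0.00136522 = 0.1501 ms.

0.1501 ms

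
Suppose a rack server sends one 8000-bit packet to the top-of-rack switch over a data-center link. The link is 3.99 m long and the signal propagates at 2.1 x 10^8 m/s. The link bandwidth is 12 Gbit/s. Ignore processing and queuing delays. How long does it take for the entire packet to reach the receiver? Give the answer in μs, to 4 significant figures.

0.6857 μs

Transmission delay = L/R = 8000 / 12000000000 = 0.666667 μs.
Propagation delay = d/s = 3.99 m / 210000000 m/s = 0.019 μs.
Total = 0.6857 μs.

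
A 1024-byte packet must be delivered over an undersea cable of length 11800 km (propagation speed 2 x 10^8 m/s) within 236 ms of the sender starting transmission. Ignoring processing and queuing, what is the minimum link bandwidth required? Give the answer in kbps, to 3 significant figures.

46.3 kbps

L = 8192 bits.
Propagation delay = 11800000 / 200000000 = 59 ms.
Transmission budget = 236 − 59 = 177 ms.
R ≥ L / t_tx = 8192 bits / 0.177 s = 46.3 kbps.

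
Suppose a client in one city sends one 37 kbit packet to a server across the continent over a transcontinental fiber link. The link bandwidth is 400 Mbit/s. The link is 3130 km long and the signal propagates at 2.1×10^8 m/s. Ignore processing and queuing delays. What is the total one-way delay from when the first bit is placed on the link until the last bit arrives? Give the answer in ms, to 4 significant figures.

15.00 ms

L = 37000 bits.
Transmission delay = L/R = 37000 / 400000000 = 0.0925 ms.
Propagation delay = d/s = 3130000 m / 210000000 m/s = 14.9048 ms.
Total = 15.00 ms.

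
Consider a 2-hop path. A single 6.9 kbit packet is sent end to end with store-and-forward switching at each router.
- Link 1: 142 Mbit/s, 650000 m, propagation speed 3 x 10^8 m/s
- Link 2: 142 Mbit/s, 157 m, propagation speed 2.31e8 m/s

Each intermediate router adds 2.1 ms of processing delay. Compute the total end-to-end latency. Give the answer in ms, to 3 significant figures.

L = 6900 bits.
Transmission delay per hop = L/R = 6900/142000000 = 0.0485915 ms; 2 hops → 0.0971831 ms.
Propagation delays (d/s per hop): 2.16667, 0.000679654 ms; sum = 2.16735 ms.
Processing at 1 router(s): 1 × 2.1 ms = 2.1 ms.
End-to-end = 4.36 ms.

4.36 ms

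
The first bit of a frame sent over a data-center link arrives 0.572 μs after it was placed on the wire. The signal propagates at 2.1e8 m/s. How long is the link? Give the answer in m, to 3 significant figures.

d = s × t_prop = 210000000 × 5.72e-07 = 120 m.

120 m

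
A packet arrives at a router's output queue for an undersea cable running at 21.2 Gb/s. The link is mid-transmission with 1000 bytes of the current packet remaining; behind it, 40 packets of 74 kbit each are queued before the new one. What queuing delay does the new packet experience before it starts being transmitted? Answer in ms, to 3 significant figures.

Each queued packet: L/R = 74000/21200000000 = 0.00349057 ms.
40 queued → 0.139623 ms.
Plus remaining 8000 bits of current packet: 0.000377358 ms.
Queuing delay = 0.140 ms.

0.140 ms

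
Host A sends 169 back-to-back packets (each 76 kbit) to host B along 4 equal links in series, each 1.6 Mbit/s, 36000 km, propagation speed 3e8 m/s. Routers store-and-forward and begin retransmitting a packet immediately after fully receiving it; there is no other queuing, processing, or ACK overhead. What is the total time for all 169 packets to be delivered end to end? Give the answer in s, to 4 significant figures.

Per-hop transmission t_tx = L/R = 76000/1600000 = 0.0475 s.
Per-hop propagation t_prop = 36000000/300000000 = 0.12 s.
Pipeline fill: first packet needs 4·t_tx to clear all hops; remaining 168 packets each add one t_tx.
Total = (4+169-1)·t_tx + 4·t_prop = 172·0.0475 + 4·0.12 = 8.650 s.

8.650 s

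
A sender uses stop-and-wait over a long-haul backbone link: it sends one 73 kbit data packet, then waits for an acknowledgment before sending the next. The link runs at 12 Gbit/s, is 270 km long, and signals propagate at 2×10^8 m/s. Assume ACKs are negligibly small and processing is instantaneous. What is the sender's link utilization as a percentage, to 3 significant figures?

t_tx = L/R = 73000/12000000000 = 6.08333e-06 s.
t_prop = 270000/200000000 = 0.00135 s; RTT = 0.0027 s.
Cycle = t_tx + RTT = 0.00270608 s.
Utilization = t_tx / cycle = 6.08333e-06/0.00270608 = 0.225 %.

0.225 %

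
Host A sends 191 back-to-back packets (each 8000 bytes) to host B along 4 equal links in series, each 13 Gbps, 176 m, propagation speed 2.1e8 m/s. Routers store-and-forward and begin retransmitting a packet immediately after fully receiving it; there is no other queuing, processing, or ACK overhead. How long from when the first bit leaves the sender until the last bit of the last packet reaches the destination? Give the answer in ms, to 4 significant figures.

0.9584 ms

Per-hop transmission t_tx = L/R = 64000/13000000000 = 0.00492308 ms.
Per-hop propagation t_prop = 176/210000000 = 0.000838095 ms.
Pipeline fill: first packet needs 4·t_tx to clear all hops; remaining 190 packets each add one t_tx.
Total = (4+191-1)·t_tx + 4·t_prop = 194·0.00492308 + 4·0.000838095 = 0.9584 ms.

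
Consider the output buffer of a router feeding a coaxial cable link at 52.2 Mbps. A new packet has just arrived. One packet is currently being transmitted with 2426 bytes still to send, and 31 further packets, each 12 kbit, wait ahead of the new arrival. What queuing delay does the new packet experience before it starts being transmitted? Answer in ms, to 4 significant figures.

7.498 ms

Each queued packet: L/R = 12000/52200000 = 0.229885 ms.
31 queued → 7.12644 ms.
Plus remaining 19408 bits of current packet: 0.371801 ms.
Queuing delay = 7.498 ms.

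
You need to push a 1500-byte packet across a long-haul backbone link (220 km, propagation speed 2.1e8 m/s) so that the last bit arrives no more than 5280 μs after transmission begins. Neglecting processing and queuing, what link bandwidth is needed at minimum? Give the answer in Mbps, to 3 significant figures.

L = 12000 bits.
Propagation delay = 220000 / 210000000 = 1047.62 μs.
Transmission budget = 5280 − 1047.62 = 4232.38 μs.
R ≥ L / t_tx = 12000 bits / 0.00423238 s = 2.84 Mbps.

2.84 Mbps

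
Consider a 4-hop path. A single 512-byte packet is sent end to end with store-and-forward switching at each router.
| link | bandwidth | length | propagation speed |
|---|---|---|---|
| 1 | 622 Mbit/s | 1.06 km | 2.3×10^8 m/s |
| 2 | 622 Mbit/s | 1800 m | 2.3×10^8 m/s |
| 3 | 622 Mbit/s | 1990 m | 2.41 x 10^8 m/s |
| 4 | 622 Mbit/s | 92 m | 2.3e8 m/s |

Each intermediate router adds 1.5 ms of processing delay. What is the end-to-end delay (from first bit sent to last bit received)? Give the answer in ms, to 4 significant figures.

4.547 ms

L = 512 × 8 = 4096 bits.
Transmission delay per hop = L/R = 4096/622000000 = 0.00658521 ms; 4 hops → 0.0263408 ms.
Propagation delays (d/s per hop): 0.0046087, 0.00782609, 0.00825726, 0.0004 ms; sum = 0.021092 ms.
Processing at 3 router(s): 3 × 1.5 ms = 4.5 ms.
End-to-end = 4.547 ms.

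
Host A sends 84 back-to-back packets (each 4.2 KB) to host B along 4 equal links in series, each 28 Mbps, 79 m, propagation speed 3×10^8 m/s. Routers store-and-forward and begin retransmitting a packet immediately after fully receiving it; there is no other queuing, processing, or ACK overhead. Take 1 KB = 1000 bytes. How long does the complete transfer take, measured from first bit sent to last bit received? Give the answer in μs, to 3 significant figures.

104000 μs

Per-hop transmission t_tx = L/R = 33600/28000000 = 1200 μs.
Per-hop propagation t_prop = 79/300000000 = 0.263333 μs.
Pipeline fill: first packet needs 4·t_tx to clear all hops; remaining 83 packets each add one t_tx.
Total = (4+84-1)·t_tx + 4·t_prop = 87·1200 + 4·0.263333 = 104000 μs.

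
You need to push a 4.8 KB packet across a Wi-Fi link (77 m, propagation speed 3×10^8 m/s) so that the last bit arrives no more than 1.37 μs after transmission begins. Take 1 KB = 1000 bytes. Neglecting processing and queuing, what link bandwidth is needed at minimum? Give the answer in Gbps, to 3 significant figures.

L = 38400 bits.
Propagation delay = 77 / 300000000 = 0.256667 μs.
Transmission budget = 1.37 − 0.256667 = 1.11333 μs.
R ≥ L / t_tx = 38400 bits / 1.11333e-06 s = 34.5 Gbps.

34.5 Gbps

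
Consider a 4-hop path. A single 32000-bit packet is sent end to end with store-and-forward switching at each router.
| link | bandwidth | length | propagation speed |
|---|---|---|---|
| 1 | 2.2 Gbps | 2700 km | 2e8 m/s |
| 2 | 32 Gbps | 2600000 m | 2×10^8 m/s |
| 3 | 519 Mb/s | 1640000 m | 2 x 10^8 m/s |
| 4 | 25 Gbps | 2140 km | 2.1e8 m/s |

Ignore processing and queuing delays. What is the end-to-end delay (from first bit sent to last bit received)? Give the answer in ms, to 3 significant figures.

45.0 ms

Transmission delays (L/R per hop): 0.0145455, 0.001, 0.061657, 0.00128 ms; sum = 0.0784825 ms.
Propagation delays (d/s per hop): 13.5, 13, 8.2, 10.1905 ms; sum = 44.8905 ms.
End-to-end = 45.0 ms.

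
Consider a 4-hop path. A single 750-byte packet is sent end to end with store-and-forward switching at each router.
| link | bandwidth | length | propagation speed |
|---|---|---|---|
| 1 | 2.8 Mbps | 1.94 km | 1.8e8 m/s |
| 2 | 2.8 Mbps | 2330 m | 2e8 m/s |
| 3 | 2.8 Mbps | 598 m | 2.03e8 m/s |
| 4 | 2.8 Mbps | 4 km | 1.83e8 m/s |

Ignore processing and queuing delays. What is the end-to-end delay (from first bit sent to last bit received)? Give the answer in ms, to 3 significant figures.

8.62 ms

L = 750 × 8 = 6000 bits.
Transmission delay per hop = L/R = 6000/2800000 = 2.14286 ms; 4 hops → 8.57143 ms.
Propagation delays (d/s per hop): 0.0107778, 0.01165, 0.00294581, 0.0218579 ms; sum = 0.0472315 ms.
End-to-end = 8.62 ms.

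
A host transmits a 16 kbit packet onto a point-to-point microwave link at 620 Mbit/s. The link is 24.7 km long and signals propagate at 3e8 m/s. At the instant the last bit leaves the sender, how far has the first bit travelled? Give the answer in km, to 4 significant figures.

t_tx = L/R = 16000/620000000 = 2.58065e-05 s.
Distance = s × t_tx = 300000000 × 2.58065e-05 = 7.742 km.

7.742 km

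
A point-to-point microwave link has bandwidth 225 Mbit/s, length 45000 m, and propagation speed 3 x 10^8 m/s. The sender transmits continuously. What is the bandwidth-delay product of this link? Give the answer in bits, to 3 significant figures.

Propagation delay = 45000 / 300000000 = 0.00015 s.
BDP = R × t_prop = 225000000 × 0.00015 = 33750 bits.

33800 bits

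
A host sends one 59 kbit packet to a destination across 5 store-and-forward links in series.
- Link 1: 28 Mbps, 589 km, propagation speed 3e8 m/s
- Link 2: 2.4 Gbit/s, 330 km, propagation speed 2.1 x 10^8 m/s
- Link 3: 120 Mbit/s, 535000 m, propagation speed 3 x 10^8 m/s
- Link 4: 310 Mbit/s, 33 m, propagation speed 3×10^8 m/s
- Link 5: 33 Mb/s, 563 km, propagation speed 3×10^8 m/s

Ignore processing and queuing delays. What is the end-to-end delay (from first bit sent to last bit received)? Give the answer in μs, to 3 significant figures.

L = 59000 bits.
Transmission delays (L/R per hop): 2107.14, 24.5833, 491.667, 190.323, 1787.88 μs; sum = 4601.59 μs.
Propagation delays (d/s per hop): 1963.33, 1571.43, 1783.33, 0.11, 1876.67 μs; sum = 7194.87 μs.
End-to-end = 11800 μs.

11800 μs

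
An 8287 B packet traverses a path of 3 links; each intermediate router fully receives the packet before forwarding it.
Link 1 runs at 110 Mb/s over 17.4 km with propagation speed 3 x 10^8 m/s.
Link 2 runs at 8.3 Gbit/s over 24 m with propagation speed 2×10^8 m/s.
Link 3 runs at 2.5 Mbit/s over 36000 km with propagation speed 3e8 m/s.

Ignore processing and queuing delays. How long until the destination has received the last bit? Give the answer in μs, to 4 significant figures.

L = 8287 × 8 = 66296 bits.
Transmission delays (L/R per hop): 602.691, 7.98747, 26518.4 μs; sum = 27129.1 μs.
Propagation delays (d/s per hop): 58, 0.12, 120000 μs; sum = 120058 μs.
End-to-end = 147200 μs.

147200 μs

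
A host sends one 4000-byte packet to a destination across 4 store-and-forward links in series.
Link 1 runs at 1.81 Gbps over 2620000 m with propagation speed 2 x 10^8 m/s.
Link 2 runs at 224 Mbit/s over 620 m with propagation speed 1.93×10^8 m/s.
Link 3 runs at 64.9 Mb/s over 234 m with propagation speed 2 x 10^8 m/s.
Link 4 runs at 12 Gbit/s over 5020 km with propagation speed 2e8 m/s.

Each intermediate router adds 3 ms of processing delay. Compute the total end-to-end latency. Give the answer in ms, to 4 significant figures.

47.86 ms

L = 4000 × 8 = 32000 bits.
Transmission delays (L/R per hop): 0.0176796, 0.142857, 0.493066, 0.00266667 ms; sum = 0.65627 ms.
Propagation delays (d/s per hop): 13.1, 0.00321244, 0.00117, 25.1 ms; sum = 38.2044 ms.
Processing at 3 router(s): 3 × 3 ms = 9 ms.
End-to-end = 47.86 ms.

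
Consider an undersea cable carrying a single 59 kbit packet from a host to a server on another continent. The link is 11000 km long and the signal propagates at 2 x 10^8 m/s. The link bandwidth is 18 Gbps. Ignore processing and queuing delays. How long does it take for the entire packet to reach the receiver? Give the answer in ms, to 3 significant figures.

55.0 ms

L = 59000 bits.
Transmission delay = L/R = 59000 / 18000000000 = 0.00327778 ms.
Propagation delay = d/s = 11000000 m / 200000000 m/s = 55 ms.
Total = 55.0 ms.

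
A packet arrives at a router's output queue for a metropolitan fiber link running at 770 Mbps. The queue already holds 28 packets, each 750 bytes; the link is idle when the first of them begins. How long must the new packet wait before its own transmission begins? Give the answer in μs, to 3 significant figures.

Each queued packet: L/R = 6000/770000000 = 7.79221 μs.
28 queued → 218.182 μs.
Queuing delay = 218 μs.

218 μs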